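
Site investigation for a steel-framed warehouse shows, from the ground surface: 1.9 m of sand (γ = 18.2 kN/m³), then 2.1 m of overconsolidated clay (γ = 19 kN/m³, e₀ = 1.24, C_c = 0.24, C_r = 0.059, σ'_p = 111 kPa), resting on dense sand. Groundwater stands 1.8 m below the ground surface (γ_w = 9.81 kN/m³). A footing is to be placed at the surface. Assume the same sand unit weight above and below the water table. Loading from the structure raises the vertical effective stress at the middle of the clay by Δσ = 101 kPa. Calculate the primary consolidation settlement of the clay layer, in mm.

Mid-depth of clay below the ground surface: z = 1.9 + 2.1/2 = 2.95 m.
Total vertical stress at mid-clay: σ_v = 18.2×1.9 + 19×1.05 = 54.53 kPa.
Pore pressure: u = 9.81×(2.95 − 1.8) = 11.281 kPa.
Initial effective stress: σ'_0 = σ_v − u = 54.53 − 11.281 = 43.249 kPa.
Final effective stress: σ'_f = 43.249 + 101 = 144.25 kPa.
σ'_f = 144.25 > σ'_p = 111 kPa, so the stress path crosses the preconsolidation pressure — recompression up to σ'_p, then virgin compression beyond:
S_c = H/(1+e₀)·[C_r·log₁₀(σ'_p/σ'_0) + C_c·log₁₀(σ'_f/σ'_p)]
    = 2.1/2.24 × [0.059×log₁₀(111/43.249) + 0.24×log₁₀(144.25/111)]
    = 0.9375 × [0.024151 + 0.02731] = 0.04824 m

S_c ≈ 48.2 mm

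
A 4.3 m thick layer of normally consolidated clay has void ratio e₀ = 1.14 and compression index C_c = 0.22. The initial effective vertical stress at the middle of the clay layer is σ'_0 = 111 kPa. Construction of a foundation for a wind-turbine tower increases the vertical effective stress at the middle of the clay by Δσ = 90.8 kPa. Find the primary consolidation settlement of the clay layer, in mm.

S_c ≈ 115 mm

Final effective stress: σ'_f = σ'_0 + Δσ = 111 + 90.8 = 201.8 kPa.
Normally consolidated clay, so the full stress increment lies on the virgin compression line:
S_c = C_c·H/(1+e₀)·log₁₀(σ'_f/σ'_0) = 0.22×4.3/(1+1.14)×log₁₀(201.8/111)
    = 0.44206 × 0.2596 = 0.1148 m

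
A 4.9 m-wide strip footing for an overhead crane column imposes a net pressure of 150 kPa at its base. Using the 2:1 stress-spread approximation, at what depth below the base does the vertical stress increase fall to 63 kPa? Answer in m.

2:1 spreading — at depth z the loaded area has grown by z in each plan dimension:
qB/(B+z) = Δσ_z ⇒ z = qB/Δσ_z − B = 150×4.9/63 − 4.9 = 6.767 m

z ≈ 6.77 m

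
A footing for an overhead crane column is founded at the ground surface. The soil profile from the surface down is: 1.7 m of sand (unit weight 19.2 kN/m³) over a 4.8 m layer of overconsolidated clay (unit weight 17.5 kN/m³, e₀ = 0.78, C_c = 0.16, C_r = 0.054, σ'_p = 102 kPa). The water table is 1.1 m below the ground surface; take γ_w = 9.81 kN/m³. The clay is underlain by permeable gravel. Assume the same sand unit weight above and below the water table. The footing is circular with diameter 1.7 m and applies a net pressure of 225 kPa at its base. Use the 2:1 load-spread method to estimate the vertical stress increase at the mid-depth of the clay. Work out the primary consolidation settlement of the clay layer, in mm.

S_c ≈ 22.5 mm

Mid-depth of clay below the ground surface: z = 1.7 + 4.8/2 = 4.1 m.
Total vertical stress at mid-clay: σ_v = 19.2×1.7 + 17.5×2.4 = 74.64 kPa.
Pore pressure: u = 9.81×(4.1 − 1.1) = 29.43 kPa.
Initial effective stress: σ'_0 = σ_v − u = 74.64 − 29.43 = 45.21 kPa.
Stress increase at mid-clay by the 2:1 spreading method:
Δσ ≈ qD²/(D+z)² = 225×1.7²/(1.7+4.1)² = 19.33 kPa
Final effective stress: σ'_f = 45.21 + 19.33 = 64.54 kPa.
σ'_f = 64.54 ≤ σ'_p = 102 kPa, so the clay remains overconsolidated and only the recompression index applies:
S_c = C_r·H/(1+e₀)·log₁₀(σ'_f/σ'_0) = 0.054×4.8/1.78×log₁₀(64.54/45.21)
    = 0.14562 × 0.15459 = 0.02251 m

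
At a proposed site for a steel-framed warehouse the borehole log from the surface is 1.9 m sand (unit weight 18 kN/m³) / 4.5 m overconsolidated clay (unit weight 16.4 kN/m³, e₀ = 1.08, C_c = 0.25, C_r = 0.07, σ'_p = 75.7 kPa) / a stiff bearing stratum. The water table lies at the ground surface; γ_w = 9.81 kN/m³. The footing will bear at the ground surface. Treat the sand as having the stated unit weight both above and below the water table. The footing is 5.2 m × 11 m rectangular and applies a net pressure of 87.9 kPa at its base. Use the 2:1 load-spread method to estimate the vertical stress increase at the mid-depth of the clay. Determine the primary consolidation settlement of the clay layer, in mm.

Mid-depth of clay below the ground surface: z = 1.9 + 4.5/2 = 4.15 m.
Total vertical stress at mid-clay: σ_v = 18×1.9 + 16.4×2.25 = 71.1 kPa.
Pore pressure: u = 9.81×(4.15 − 0) = 40.712 kPa.
Initial effective stress: σ'_0 = σ_v − u = 71.1 − 40.712 = 30.388 kPa.
Stress increase at mid-clay by the 2:1 spreading method:
Δσ = qBL/((B+z)(L+z)) = 87.9×5.2×11/((5.2+4.15)(11+4.15)) = 35.494 kPa
Final effective stress: σ'_f = 30.388 + 35.494 = 65.882 kPa.
σ'_f = 65.882 ≤ σ'_p = 75.7 kPa, so the clay remains overconsolidated and only the recompression index applies:
S_c = C_r·H/(1+e₀)·log₁₀(σ'_f/σ'_0) = 0.07×4.5/2.08×log₁₀(65.882/30.388)
    = 0.15145 × 0.33606 = 0.05089 m

S_c ≈ 50.9 mm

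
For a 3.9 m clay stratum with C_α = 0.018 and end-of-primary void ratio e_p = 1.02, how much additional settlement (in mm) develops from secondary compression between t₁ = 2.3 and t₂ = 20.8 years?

S_s ≈ 33.2 mm

Secondary compression: S_s = C_α·H/(1+e_p)·log₁₀(t₂/t₁)
S_s = 0.018×3.9/(1+1.02)×log₁₀(20.8/2.3)
    = 0.03475 × 0.9563 = 0.03324 m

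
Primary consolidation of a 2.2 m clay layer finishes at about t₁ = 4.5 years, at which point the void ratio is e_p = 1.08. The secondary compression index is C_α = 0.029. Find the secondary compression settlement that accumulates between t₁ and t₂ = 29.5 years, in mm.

Secondary compression: S_s = C_α·H/(1+e_p)·log₁₀(t₂/t₁)
S_s = 0.029×2.2/(1+1.08)×log₁₀(29.5/4.5)
    = 0.03067 × 0.8166 = 0.02505 m

S_s ≈ 25 mm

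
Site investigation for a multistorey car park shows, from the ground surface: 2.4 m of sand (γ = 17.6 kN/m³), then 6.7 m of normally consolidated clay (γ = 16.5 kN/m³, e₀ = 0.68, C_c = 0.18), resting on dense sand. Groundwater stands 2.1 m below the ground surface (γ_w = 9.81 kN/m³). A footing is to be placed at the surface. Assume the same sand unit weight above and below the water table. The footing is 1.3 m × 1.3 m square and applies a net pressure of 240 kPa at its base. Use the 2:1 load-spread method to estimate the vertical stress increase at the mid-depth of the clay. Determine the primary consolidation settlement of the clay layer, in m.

Mid-depth of clay below the ground surface: z = 2.4 + 6.7/2 = 5.75 m.
Total vertical stress at mid-clay: σ_v = 17.6×2.4 + 16.5×3.35 = 97.515 kPa.
Pore pressure: u = 9.81×(5.75 − 2.1) = 35.806 kPa.
Initial effective stress: σ'_0 = σ_v − u = 97.515 − 35.806 = 61.709 kPa.
Stress increase at mid-clay by the 2:1 spreading method:
Δσ = qBL/((B+z)(L+z)) = 240×1.3×1.3/((1.3+5.75)(1.3+5.75)) = 8.1606 kPa
Final effective stress: σ'_f = σ'_0 + Δσ = 61.709 + 8.1606 = 69.87 kPa.
Normally consolidated clay, so the full stress increment lies on the virgin compression line:
S_c = C_c·H/(1+e₀)·log₁₀(σ'_f/σ'_0) = 0.18×6.7/(1+0.68)×log₁₀(69.87/61.709)
    = 0.71786 × 0.053942 = 0.03872 m

S_c ≈ 0.0387 m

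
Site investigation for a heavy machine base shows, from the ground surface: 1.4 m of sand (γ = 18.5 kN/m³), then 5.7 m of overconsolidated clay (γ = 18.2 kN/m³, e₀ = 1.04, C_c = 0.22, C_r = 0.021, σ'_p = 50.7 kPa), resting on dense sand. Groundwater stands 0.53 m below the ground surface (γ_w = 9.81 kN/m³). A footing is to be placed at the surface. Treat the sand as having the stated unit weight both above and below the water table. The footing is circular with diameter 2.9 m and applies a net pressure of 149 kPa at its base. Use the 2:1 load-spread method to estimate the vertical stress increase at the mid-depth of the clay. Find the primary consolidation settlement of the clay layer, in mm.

S_c ≈ 74.8 mm

Mid-depth of clay below the ground surface: z = 1.4 + 5.7/2 = 4.25 m.
Total vertical stress at mid-clay: σ_v = 18.5×1.4 + 18.2×2.85 = 77.77 kPa.
Pore pressure: u = 9.81×(4.25 − 0.53) = 36.493 kPa.
Initial effective stress: σ'_0 = σ_v − u = 77.77 − 36.493 = 41.277 kPa.
Stress increase at mid-clay by the 2:1 spreading method:
Δσ ≈ qD²/(D+z)² = 149×2.9²/(2.9+4.25)² = 24.512 kPa
Final effective stress: σ'_f = 41.277 + 24.512 = 65.789 kPa.
σ'_f = 65.789 > σ'_p = 50.7 kPa, so the stress path crosses the preconsolidation pressure — recompression up to σ'_p, then virgin compression beyond:
S_c = H/(1+e₀)·[C_r·log₁₀(σ'_p/σ'_0) + C_c·log₁₀(σ'_f/σ'_p)]
    = 5.7/2.04 × [0.021×log₁₀(50.7/41.277) + 0.22×log₁₀(65.789/50.7)]
    = 2.7941 × [0.0018753 + 0.024892] = 0.07479 m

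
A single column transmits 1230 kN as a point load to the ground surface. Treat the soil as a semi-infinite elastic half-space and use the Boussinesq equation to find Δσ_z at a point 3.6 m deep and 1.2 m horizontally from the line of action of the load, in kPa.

Δσ_z ≈ 34.8 kPa

Boussinesq vertical stress below a point load on an elastic half-space:
Δσ_z = 3P/(2πz²) · [1 + (r/z)²]^(−5/2)
r/z = 1.2/3.6 = 0.33333; [1+(r/z)²]^(−5/2) = 0.76843.
Δσ_z = 3×1230/(2π×3.6²) × 0.76843 = 45.315 × 0.76843 = 34.82 kPa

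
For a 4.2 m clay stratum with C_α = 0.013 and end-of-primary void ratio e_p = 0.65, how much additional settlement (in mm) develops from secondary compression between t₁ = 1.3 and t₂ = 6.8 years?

Secondary compression: S_s = C_α·H/(1+e_p)·log₁₀(t₂/t₁)
S_s = 0.013×4.2/(1+0.65)×log₁₀(6.8/1.3)
    = 0.03309 × 0.7186 = 0.02378 m

S_s ≈ 23.8 mm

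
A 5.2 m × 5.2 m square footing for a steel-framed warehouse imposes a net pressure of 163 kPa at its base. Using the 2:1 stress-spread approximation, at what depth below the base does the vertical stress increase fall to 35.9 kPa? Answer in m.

z ≈ 5.88 m

2:1 spreading — at depth z the loaded area has grown by z in each plan dimension:
qB²/(B+z)² = Δσ_z ⇒ z = B(√(q/Δσ_z) − 1) = 5.2×(√(163/35.9) − 1) = 5.88 m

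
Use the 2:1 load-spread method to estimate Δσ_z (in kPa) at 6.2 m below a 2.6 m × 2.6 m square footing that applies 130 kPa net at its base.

By the 2:1 method the load spreads at 1 horizontal : 2 vertical, so at depth z the loaded area has grown by z in each plan dimension:
Δσ = qBL/((B+z)(L+z)) = 130×2.6×2.6/((2.6+6.2)(2.6+6.2)) = 11.348 kPa

Δσ_z ≈ 11.3 kPa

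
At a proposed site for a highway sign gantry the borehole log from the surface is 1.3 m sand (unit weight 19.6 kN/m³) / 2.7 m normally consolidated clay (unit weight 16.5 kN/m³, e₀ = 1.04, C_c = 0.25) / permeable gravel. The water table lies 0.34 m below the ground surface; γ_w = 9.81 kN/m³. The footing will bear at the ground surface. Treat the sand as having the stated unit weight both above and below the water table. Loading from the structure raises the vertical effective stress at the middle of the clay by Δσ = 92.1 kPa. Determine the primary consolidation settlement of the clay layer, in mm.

S_c ≈ 221 mm

Mid-depth of clay below the ground surface: z = 1.3 + 2.7/2 = 2.65 m.
Total vertical stress at mid-clay: σ_v = 19.6×1.3 + 16.5×1.35 = 47.755 kPa.
Pore pressure: u = 9.81×(2.65 − 0.34) = 22.661 kPa.
Initial effective stress: σ'_0 = σ_v − u = 47.755 − 22.661 = 25.094 kPa.
Final effective stress: σ'_f = σ'_0 + Δσ = 25.094 + 92.1 = 117.19 kPa.
Normally consolidated clay, so the full stress increment lies on the virgin compression line:
S_c = C_c·H/(1+e₀)·log₁₀(σ'_f/σ'_0) = 0.25×2.7/(1+1.04)×log₁₀(117.19/25.094)
    = 0.33088 × 0.66932 = 0.2215 m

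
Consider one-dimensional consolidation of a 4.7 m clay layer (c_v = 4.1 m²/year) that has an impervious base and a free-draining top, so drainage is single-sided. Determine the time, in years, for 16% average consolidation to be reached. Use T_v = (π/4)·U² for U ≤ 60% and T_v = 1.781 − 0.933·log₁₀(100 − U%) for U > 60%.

Drainage path length: H_d = H = 4.7 m (single drainage).
U ≤ 60%: T_v = (π/4)·U² = (π/4)×0.16² = 0.020106.
t = T_v·H_d²/c_v = 0.020106×4.7²/4.1 = 0.1083 years.

t ≈ 0.108 years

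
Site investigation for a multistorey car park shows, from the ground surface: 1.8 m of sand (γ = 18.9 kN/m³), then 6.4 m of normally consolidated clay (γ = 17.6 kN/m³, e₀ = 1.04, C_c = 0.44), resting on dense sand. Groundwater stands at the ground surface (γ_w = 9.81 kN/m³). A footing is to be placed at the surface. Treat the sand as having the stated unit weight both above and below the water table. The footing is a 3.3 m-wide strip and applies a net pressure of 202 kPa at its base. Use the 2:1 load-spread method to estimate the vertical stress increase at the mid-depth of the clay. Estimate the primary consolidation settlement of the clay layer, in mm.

Mid-depth of clay below the ground surface: z = 1.8 + 6.4/2 = 5 m.
Total vertical stress at mid-clay: σ_v = 18.9×1.8 + 17.6×3.2 = 90.34 kPa.
Pore pressure: u = 9.81×(5 − 0) = 49.05 kPa.
Initial effective stress: σ'_0 = σ_v − u = 90.34 − 49.05 = 41.29 kPa.
Stress increase at mid-clay by the 2:1 spreading method:
Δσ = qB/(B+z) = 202×3.3/(3.3+5) = 80.313 kPa
Final effective stress: σ'_f = σ'_0 + Δσ = 41.29 + 80.313 = 121.6 kPa.
Normally consolidated clay, so the full stress increment lies on the virgin compression line:
S_c = C_c·H/(1+e₀)·log₁₀(σ'_f/σ'_0) = 0.44×6.4/(1+1.04)×log₁₀(121.6/41.29)
    = 1.3804 × 0.46909 = 0.6475 m

S_c ≈ 648 mm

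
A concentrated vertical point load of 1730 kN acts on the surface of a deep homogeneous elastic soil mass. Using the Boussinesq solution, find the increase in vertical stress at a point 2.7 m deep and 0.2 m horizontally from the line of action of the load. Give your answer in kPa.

Δσ_z ≈ 112 kPa

Boussinesq vertical stress below a point load on an elastic half-space:
Δσ_z = 3P/(2πz²) · [1 + (r/z)²]^(−5/2)
r/z = 0.2/2.7 = 0.074074; [1+(r/z)²]^(−5/2) = 0.98641.
Δσ_z = 3×1730/(2π×2.7²) × 0.98641 = 113.31 × 0.98641 = 111.8 kPa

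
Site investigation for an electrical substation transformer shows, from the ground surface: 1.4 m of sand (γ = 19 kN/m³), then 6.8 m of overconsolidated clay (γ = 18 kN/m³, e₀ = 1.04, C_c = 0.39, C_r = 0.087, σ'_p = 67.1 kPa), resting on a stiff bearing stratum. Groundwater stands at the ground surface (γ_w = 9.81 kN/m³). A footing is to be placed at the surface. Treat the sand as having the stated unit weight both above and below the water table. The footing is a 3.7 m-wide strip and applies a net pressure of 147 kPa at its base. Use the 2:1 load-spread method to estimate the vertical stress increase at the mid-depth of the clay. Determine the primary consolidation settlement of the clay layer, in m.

Mid-depth of clay below the ground surface: z = 1.4 + 6.8/2 = 4.8 m.
Total vertical stress at mid-clay: σ_v = 19×1.4 + 18×3.4 = 87.8 kPa.
Pore pressure: u = 9.81×(4.8 − 0) = 47.088 kPa.
Initial effective stress: σ'_0 = σ_v − u = 87.8 − 47.088 = 40.712 kPa.
Stress increase at mid-clay by the 2:1 spreading method:
Δσ = qB/(B+z) = 147×3.7/(3.7+4.8) = 63.988 kPa
Final effective stress: σ'_f = 40.712 + 63.988 = 104.7 kPa.
σ'_f = 104.7 > σ'_p = 67.1 kPa, so the stress path crosses the preconsolidation pressure — recompression up to σ'_p, then virgin compression beyond:
S_c = H/(1+e₀)·[C_r·log₁₀(σ'_p/σ'_0) + C_c·log₁₀(σ'_f/σ'_p)]
    = 6.8/2.04 × [0.087×log₁₀(67.1/40.712) + 0.39×log₁₀(104.7/67.1)]
    = 3.3333 × [0.018879 + 0.075357] = 0.3141 m

S_c ≈ 0.314 m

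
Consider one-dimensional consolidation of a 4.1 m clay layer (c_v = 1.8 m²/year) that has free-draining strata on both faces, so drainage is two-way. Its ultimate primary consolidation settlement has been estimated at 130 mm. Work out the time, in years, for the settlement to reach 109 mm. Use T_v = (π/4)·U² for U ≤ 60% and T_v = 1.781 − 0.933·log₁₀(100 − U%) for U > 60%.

t ≈ 1.53 years

Drainage path length: H_d = H/2 = 2.05 m (double drainage).
U = S(t)/S_ult = 109/130 = 0.8385.
U > 60%: T_v = 1.781 − 0.933·log₁₀(100 − 83.846) = 0.65368.
t = T_v·H_d²/c_v = 0.65368×2.05²/1.8 = 1.526 years.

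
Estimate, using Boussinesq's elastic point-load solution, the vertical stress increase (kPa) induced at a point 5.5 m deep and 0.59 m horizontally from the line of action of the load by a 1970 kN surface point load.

Δσ_z ≈ 30.2 kPa

Boussinesq vertical stress below a point load on an elastic half-space:
Δσ_z = 3P/(2πz²) · [1 + (r/z)²]^(−5/2)
r/z = 0.59/5.5 = 0.10727; [1+(r/z)²]^(−5/2) = 0.9718.
Δσ_z = 3×1970/(2π×5.5²) × 0.9718 = 31.094 × 0.9718 = 30.22 kPa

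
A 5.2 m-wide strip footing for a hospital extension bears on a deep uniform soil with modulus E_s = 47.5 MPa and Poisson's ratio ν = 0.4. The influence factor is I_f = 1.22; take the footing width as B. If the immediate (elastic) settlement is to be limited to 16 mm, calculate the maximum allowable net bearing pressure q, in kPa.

E_s = 47.5 MPa = 47500 kPa.
S_e = q·B·(1−ν²)/E_s · I_f  ⇒  q = S_e·E_s / (B·(1−ν²)·I_f).
q = 0.016 × 47500 / (5.2 × 0.84 × 1.22) = 142.6 kPa

q ≈ 143 kPa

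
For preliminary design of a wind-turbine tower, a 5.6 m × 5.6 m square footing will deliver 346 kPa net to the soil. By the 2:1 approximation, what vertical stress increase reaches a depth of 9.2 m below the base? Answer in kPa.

Δσ_z ≈ 49.5 kPa

By the 2:1 method the load spreads at 1 horizontal : 2 vertical, so at depth z the loaded area has grown by z in each plan dimension:
Δσ = qBL/((B+z)(L+z)) = 346×5.6×5.6/((5.6+9.2)(5.6+9.2)) = 49.537 kPa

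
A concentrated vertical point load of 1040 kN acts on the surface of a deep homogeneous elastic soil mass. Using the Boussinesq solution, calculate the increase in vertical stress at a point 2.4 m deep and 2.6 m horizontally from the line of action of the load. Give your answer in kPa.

Δσ_z ≈ 12.4 kPa

Boussinesq vertical stress below a point load on an elastic half-space:
Δσ_z = 3P/(2πz²) · [1 + (r/z)²]^(−5/2)
r/z = 2.6/2.4 = 1.0833; [1+(r/z)²]^(−5/2) = 0.14356.
Δσ_z = 3×1040/(2π×2.4²) × 0.14356 = 86.209 × 0.14356 = 12.38 kPa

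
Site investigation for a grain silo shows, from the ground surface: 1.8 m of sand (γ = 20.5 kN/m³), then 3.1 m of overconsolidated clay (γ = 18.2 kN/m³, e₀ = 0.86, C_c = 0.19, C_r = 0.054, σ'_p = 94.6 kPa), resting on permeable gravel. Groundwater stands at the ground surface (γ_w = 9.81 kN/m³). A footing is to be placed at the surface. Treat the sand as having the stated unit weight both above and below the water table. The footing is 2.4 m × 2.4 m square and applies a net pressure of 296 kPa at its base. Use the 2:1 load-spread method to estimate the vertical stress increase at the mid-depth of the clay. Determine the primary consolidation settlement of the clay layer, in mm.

Mid-depth of clay below the ground surface: z = 1.8 + 3.1/2 = 3.35 m.
Total vertical stress at mid-clay: σ_v = 20.5×1.8 + 18.2×1.55 = 65.11 kPa.
Pore pressure: u = 9.81×(3.35 − 0) = 32.864 kPa.
Initial effective stress: σ'_0 = σ_v − u = 65.11 − 32.864 = 32.246 kPa.
Stress increase at mid-clay by the 2:1 spreading method:
Δσ = qBL/((B+z)(L+z)) = 296×2.4×2.4/((2.4+3.35)(2.4+3.35)) = 51.568 kPa
Final effective stress: σ'_f = 32.246 + 51.568 = 83.814 kPa.
σ'_f = 83.814 ≤ σ'_p = 94.6 kPa, so the clay remains overconsolidated and only the recompression index applies:
S_c = C_r·H/(1+e₀)·log₁₀(σ'_f/σ'_0) = 0.054×3.1/1.86×log₁₀(83.814/32.246)
    = 0.090002 × 0.41484 = 0.03734 m

S_c ≈ 37.3 mm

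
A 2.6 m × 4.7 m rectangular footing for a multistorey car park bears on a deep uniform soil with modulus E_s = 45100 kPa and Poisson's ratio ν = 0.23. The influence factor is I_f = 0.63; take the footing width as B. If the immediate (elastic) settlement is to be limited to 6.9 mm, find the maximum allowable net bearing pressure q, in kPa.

S_e = q·B·(1−ν²)/E_s · I_f  ⇒  q = S_e·E_s / (B·(1−ν²)·I_f).
q = 0.0069 × 45100 / (2.6 × 0.9471 × 0.63) = 200.6 kPa

q ≈ 201 kPa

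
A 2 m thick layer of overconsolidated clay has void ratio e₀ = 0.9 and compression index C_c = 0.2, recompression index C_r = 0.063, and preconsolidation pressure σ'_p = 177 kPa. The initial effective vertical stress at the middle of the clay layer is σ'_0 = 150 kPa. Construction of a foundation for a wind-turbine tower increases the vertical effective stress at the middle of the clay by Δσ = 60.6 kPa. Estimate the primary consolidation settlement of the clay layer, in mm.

Final effective stress: σ'_f = 150 + 60.6 = 210.6 kPa.
σ'_f = 210.6 > σ'_p = 177 kPa, so the stress path crosses the preconsolidation pressure — recompression up to σ'_p, then virgin compression beyond:
S_c = H/(1+e₀)·[C_r·log₁₀(σ'_p/σ'_0) + C_c·log₁₀(σ'_f/σ'_p)]
    = 2/1.9 × [0.063×log₁₀(177/150) + 0.2×log₁₀(210.6/177)]
    = 1.0526 × [0.0045286 + 0.015097] = 0.02066 m

S_c ≈ 20.7 mm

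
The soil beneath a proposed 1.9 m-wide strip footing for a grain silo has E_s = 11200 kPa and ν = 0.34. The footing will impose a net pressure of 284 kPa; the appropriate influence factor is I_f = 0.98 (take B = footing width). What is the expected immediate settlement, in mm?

Immediate (elastic) settlement: S_e = q·B·(1−ν²)/E_s · I_f.
S_e = 284 × 1.9 × (1 − 0.34²) / 11200 × 0.98
    = 284 × 1.9 × 0.8844 / 11200 × 0.98
    = 0.04176 m = 41.76 mm

S_e ≈ 41.8 mm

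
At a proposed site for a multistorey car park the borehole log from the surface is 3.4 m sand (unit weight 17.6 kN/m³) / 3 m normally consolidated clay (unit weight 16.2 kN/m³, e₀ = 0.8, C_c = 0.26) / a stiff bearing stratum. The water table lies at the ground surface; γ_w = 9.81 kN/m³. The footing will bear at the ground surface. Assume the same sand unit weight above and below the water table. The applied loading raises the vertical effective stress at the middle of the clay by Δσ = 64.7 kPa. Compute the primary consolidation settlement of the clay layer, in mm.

Mid-depth of clay below the ground surface: z = 3.4 + 3/2 = 4.9 m.
Total vertical stress at mid-clay: σ_v = 17.6×3.4 + 16.2×1.5 = 84.14 kPa.
Pore pressure: u = 9.81×(4.9 − 0) = 48.069 kPa.
Initial effective stress: σ'_0 = σ_v − u = 84.14 − 48.069 = 36.071 kPa.
Final effective stress: σ'_f = σ'_0 + Δσ = 36.071 + 64.7 = 100.77 kPa.
Normally consolidated clay, so the full stress increment lies on the virgin compression line:
S_c = C_c·H/(1+e₀)·log₁₀(σ'_f/σ'_0) = 0.26×3/(1+0.8)×log₁₀(100.77/36.071)
    = 0.43333 × 0.44617 = 0.1933 m

S_c ≈ 193 mm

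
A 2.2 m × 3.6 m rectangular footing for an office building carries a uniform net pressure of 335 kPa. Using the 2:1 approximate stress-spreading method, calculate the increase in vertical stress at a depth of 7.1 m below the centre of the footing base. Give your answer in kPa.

Δσ_z ≈ 26.7 kPa

By the 2:1 method the load spreads at 1 horizontal : 2 vertical, so at depth z the loaded area has grown by z in each plan dimension:
Δσ = qBL/((B+z)(L+z)) = 335×2.2×3.6/((2.2+7.1)(3.6+7.1)) = 26.663 kPa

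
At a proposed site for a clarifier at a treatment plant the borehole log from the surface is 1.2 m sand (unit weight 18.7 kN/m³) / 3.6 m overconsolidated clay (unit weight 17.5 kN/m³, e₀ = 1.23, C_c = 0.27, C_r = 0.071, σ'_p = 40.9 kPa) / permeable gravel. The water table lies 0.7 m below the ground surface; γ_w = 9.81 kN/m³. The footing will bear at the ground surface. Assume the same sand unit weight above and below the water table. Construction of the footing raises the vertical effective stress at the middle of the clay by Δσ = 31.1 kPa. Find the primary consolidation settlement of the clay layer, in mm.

Mid-depth of clay below the ground surface: z = 1.2 + 3.6/2 = 3 m.
Total vertical stress at mid-clay: σ_v = 18.7×1.2 + 17.5×1.8 = 53.94 kPa.
Pore pressure: u = 9.81×(3 − 0.7) = 22.563 kPa.
Initial effective stress: σ'_0 = σ_v − u = 53.94 − 22.563 = 31.377 kPa.
Final effective stress: σ'_f = 31.377 + 31.1 = 62.477 kPa.
σ'_f = 62.477 > σ'_p = 40.9 kPa, so the stress path crosses the preconsolidation pressure — recompression up to σ'_p, then virgin compression beyond:
S_c = H/(1+e₀)·[C_r·log₁₀(σ'_p/σ'_0) + C_c·log₁₀(σ'_f/σ'_p)]
    = 3.6/2.23 × [0.071×log₁₀(40.9/31.377) + 0.27×log₁₀(62.477/40.9)]
    = 1.6143 × [0.0081729 + 0.049679] = 0.09339 m

S_c ≈ 93.4 mm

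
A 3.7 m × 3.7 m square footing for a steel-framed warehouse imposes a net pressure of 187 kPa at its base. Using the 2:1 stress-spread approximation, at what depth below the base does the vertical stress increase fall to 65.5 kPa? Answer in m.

2:1 spreading — at depth z the loaded area has grown by z in each plan dimension:
qB²/(B+z)² = Δσ_z ⇒ z = B(√(q/Δσ_z) − 1) = 3.7×(√(187/65.5) − 1) = 2.552 m

z ≈ 2.55 m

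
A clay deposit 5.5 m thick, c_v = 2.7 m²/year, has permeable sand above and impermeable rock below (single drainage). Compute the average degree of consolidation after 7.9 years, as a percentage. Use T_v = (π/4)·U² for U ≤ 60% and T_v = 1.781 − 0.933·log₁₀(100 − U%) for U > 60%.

U ≈ 85.8 %

Drainage path length: H_d = H = 5.5 m (single drainage).
T_v = c_v·t/H_d² = 2.7×7.9/5.5² = 0.70512.
T_v = 0.70512 corresponds to the U > 60% branch:
U = 1 − 10^((1.781 − T_v)/0.933)/100 = 0.8577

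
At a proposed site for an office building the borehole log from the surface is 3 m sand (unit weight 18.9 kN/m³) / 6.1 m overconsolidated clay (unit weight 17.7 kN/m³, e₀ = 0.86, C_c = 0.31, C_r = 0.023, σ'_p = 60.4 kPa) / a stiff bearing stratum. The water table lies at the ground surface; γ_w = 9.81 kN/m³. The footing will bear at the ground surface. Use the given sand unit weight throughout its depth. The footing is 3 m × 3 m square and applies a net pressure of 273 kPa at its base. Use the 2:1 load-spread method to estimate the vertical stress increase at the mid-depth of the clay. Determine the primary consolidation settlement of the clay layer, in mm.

Mid-depth of clay below the ground surface: z = 3 + 6.1/2 = 6.05 m.
Total vertical stress at mid-clay: σ_v = 18.9×3 + 17.7×3.05 = 110.68 kPa.
Pore pressure: u = 9.81×(6.05 − 0) = 59.351 kPa.
Initial effective stress: σ'_0 = σ_v − u = 110.68 − 59.351 = 51.329 kPa.
Stress increase at mid-clay by the 2:1 spreading method:
Δσ = qBL/((B+z)(L+z)) = 273×3×3/((3+6.05)(3+6.05)) = 29.999 kPa
Final effective stress: σ'_f = 51.329 + 29.999 = 81.328 kPa.
σ'_f = 81.328 > σ'_p = 60.4 kPa, so the stress path crosses the preconsolidation pressure — recompression up to σ'_p, then virgin compression beyond:
S_c = H/(1+e₀)·[C_r·log₁₀(σ'_p/σ'_0) + C_c·log₁₀(σ'_f/σ'_p)]
    = 6.1/1.86 × [0.023×log₁₀(60.4/51.329) + 0.31×log₁₀(81.328/60.4)]
    = 3.2796 × [0.0016255 + 0.040053] = 0.1367 m

S_c ≈ 137 mm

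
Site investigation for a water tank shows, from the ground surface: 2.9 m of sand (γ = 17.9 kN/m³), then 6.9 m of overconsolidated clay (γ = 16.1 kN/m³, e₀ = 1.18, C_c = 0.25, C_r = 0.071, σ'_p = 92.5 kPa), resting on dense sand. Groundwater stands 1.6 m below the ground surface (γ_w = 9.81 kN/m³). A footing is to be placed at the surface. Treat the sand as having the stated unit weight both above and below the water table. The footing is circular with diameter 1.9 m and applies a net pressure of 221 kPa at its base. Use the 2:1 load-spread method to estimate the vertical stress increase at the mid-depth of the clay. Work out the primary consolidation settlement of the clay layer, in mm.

S_c ≈ 17.2 mm

Mid-depth of clay below the ground surface: z = 2.9 + 6.9/2 = 6.35 m.
Total vertical stress at mid-clay: σ_v = 17.9×2.9 + 16.1×3.45 = 107.46 kPa.
Pore pressure: u = 9.81×(6.35 − 1.6) = 46.598 kPa.
Initial effective stress: σ'_0 = σ_v − u = 107.46 − 46.598 = 60.862 kPa.
Stress increase at mid-clay by the 2:1 spreading method:
Δσ ≈ qD²/(D+z)² = 221×1.9²/(1.9+6.35)² = 11.722 kPa
Final effective stress: σ'_f = 60.862 + 11.722 = 72.584 kPa.
σ'_f = 72.584 ≤ σ'_p = 92.5 kPa, so the clay remains overconsolidated and only the recompression index applies:
S_c = C_r·H/(1+e₀)·log₁₀(σ'_f/σ'_0) = 0.071×6.9/2.18×log₁₀(72.584/60.862)
    = 0.22472 × 0.076495 = 0.01719 m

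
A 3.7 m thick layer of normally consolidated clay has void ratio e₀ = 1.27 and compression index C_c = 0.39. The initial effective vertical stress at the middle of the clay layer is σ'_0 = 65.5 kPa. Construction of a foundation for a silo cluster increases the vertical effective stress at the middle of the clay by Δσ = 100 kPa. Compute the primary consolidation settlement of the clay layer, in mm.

Final effective stress: σ'_f = σ'_0 + Δσ = 65.5 + 100 = 165.5 kPa.
Normally consolidated clay, so the full stress increment lies on the virgin compression line:
S_c = C_c·H/(1+e₀)·log₁₀(σ'_f/σ'_0) = 0.39×3.7/(1+1.27)×log₁₀(165.5/65.5)
    = 0.63568 × 0.40256 = 0.2559 m

S_c ≈ 256 mm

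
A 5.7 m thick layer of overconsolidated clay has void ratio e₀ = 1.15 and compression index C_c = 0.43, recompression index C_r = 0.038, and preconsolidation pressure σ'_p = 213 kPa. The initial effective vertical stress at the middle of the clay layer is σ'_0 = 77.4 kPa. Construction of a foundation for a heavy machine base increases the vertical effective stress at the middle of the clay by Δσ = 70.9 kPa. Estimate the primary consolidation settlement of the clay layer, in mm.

S_c ≈ 28.5 mm

Final effective stress: σ'_f = 77.4 + 70.9 = 148.3 kPa.
σ'_f = 148.3 ≤ σ'_p = 213 kPa, so the clay remains overconsolidated and only the recompression index applies:
S_c = C_r·H/(1+e₀)·log₁₀(σ'_f/σ'_0) = 0.038×5.7/2.15×log₁₀(148.3/77.4)
    = 0.10075 × 0.2824 = 0.02845 m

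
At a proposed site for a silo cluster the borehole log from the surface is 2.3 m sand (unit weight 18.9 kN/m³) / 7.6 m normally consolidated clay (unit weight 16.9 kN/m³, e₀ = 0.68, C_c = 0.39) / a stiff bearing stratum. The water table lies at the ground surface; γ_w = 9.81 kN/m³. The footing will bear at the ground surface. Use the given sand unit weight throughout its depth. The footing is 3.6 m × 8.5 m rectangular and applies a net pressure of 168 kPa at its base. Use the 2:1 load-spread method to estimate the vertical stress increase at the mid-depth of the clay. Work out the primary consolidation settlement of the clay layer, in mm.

S_c ≈ 433 mm

Mid-depth of clay below the ground surface: z = 2.3 + 7.6/2 = 6.1 m.
Total vertical stress at mid-clay: σ_v = 18.9×2.3 + 16.9×3.8 = 107.69 kPa.
Pore pressure: u = 9.81×(6.1 − 0) = 59.841 kPa.
Initial effective stress: σ'_0 = σ_v − u = 107.69 − 59.841 = 47.849 kPa.
Stress increase at mid-clay by the 2:1 spreading method:
Δσ = qBL/((B+z)(L+z)) = 168×3.6×8.5/((3.6+6.1)(8.5+6.1)) = 36.3 kPa
Final effective stress: σ'_f = σ'_0 + Δσ = 47.849 + 36.3 = 84.149 kPa.
Normally consolidated clay, so the full stress increment lies on the virgin compression line:
S_c = C_c·H/(1+e₀)·log₁₀(σ'_f/σ'_0) = 0.39×7.6/(1+0.68)×log₁₀(84.149/47.849)
    = 1.7643 × 0.24518 = 0.4326 m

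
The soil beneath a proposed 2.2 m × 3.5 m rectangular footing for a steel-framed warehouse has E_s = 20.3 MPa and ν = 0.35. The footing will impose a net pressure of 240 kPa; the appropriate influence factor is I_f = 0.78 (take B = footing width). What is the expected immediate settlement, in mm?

S_e ≈ 17.8 mm

Immediate (elastic) settlement: S_e = q·B·(1−ν²)/E_s · I_f.
E_s = 20.3 MPa = 20300 kPa.
S_e = 240 × 2.2 × (1 − 0.35²) / 20300 × 0.78
    = 240 × 2.2 × 0.8775 / 20300 × 0.78
    = 0.0178 m = 17.8 mm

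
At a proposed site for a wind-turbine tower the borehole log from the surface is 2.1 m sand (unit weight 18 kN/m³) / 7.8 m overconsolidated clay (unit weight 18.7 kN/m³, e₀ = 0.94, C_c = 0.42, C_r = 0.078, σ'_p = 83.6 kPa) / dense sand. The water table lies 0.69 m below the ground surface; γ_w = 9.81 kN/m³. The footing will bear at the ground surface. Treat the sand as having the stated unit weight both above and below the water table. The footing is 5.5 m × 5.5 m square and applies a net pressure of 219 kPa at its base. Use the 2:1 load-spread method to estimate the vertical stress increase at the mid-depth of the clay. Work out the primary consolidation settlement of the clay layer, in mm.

S_c ≈ 241 mm

Mid-depth of clay below the ground surface: z = 2.1 + 7.8/2 = 6 m.
Total vertical stress at mid-clay: σ_v = 18×2.1 + 18.7×3.9 = 110.73 kPa.
Pore pressure: u = 9.81×(6 − 0.69) = 52.091 kPa.
Initial effective stress: σ'_0 = σ_v − u = 110.73 − 52.091 = 58.639 kPa.
Stress increase at mid-clay by the 2:1 spreading method:
Δσ = qBL/((B+z)(L+z)) = 219×5.5×5.5/((5.5+6)(5.5+6)) = 50.093 kPa
Final effective stress: σ'_f = 58.639 + 50.093 = 108.73 kPa.
σ'_f = 108.73 > σ'_p = 83.6 kPa, so the stress path crosses the preconsolidation pressure — recompression up to σ'_p, then virgin compression beyond:
S_c = H/(1+e₀)·[C_r·log₁₀(σ'_p/σ'_0) + C_c·log₁₀(σ'_f/σ'_p)]
    = 7.8/1.94 × [0.078×log₁₀(83.6/58.639) + 0.42×log₁₀(108.73/83.6)]
    = 4.0206 × [0.012014 + 0.04794] = 0.2411 m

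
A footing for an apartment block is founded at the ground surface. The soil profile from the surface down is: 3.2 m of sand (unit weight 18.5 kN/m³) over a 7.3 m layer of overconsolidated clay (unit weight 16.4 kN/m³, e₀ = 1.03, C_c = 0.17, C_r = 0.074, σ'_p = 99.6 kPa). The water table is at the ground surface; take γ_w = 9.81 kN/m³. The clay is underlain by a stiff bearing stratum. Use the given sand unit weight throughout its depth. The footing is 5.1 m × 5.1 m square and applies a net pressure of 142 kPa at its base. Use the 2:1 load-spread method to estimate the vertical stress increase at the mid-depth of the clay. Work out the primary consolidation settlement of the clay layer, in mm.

Mid-depth of clay below the ground surface: z = 3.2 + 7.3/2 = 6.85 m.
Total vertical stress at mid-clay: σ_v = 18.5×3.2 + 16.4×3.65 = 119.06 kPa.
Pore pressure: u = 9.81×(6.85 − 0) = 67.198 kPa.
Initial effective stress: σ'_0 = σ_v − u = 119.06 − 67.198 = 51.862 kPa.
Stress increase at mid-clay by the 2:1 spreading method:
Δσ = qBL/((B+z)(L+z)) = 142×5.1×5.1/((5.1+6.85)(5.1+6.85)) = 25.864 kPa
Final effective stress: σ'_f = 51.862 + 25.864 = 77.726 kPa.
σ'_f = 77.726 ≤ σ'_p = 99.6 kPa, so the clay remains overconsolidated and only the recompression index applies:
S_c = C_r·H/(1+e₀)·log₁₀(σ'_f/σ'_0) = 0.074×7.3/2.03×log₁₀(77.726/51.862)
    = 0.26611 × 0.17572 = 0.04676 m

S_c ≈ 46.8 mm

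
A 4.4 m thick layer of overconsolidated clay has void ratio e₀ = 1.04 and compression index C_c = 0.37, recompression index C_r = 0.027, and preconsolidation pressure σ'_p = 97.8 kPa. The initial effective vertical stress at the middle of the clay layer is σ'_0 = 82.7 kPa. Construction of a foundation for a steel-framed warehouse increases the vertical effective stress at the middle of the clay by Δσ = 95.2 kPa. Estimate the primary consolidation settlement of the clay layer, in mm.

S_c ≈ 212 mm

Final effective stress: σ'_f = 82.7 + 95.2 = 177.9 kPa.
σ'_f = 177.9 > σ'_p = 97.8 kPa, so the stress path crosses the preconsolidation pressure — recompression up to σ'_p, then virgin compression beyond:
S_c = H/(1+e₀)·[C_r·log₁₀(σ'_p/σ'_0) + C_c·log₁₀(σ'_f/σ'_p)]
    = 4.4/2.04 × [0.027×log₁₀(97.8/82.7) + 0.37×log₁₀(177.9/97.8)]
    = 2.1569 × [0.0019665 + 0.09614] = 0.2116 m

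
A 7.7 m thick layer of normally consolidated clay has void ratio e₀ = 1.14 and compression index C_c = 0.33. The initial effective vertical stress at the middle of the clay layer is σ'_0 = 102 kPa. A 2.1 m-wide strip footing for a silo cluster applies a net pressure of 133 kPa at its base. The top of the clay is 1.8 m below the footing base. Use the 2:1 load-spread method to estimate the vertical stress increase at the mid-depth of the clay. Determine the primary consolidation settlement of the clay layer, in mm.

Mid-depth of clay below the footing base: z = 1.8 + 7.7/2 = 5.65 m.
Stress increase at mid-clay by the 2:1 spreading method:
Δσ = qB/(B+z) = 133×2.1/(2.1+5.65) = 36.039 kPa
Final effective stress: σ'_f = σ'_0 + Δσ = 102 + 36.039 = 138.04 kPa.
Normally consolidated clay, so the full stress increment lies on the virgin compression line:
S_c = C_c·H/(1+e₀)·log₁₀(σ'_f/σ'_0) = 0.33×7.7/(1+1.14)×log₁₀(138.04/102)
    = 1.1874 × 0.1314 = 0.156 m

S_c ≈ 156 mm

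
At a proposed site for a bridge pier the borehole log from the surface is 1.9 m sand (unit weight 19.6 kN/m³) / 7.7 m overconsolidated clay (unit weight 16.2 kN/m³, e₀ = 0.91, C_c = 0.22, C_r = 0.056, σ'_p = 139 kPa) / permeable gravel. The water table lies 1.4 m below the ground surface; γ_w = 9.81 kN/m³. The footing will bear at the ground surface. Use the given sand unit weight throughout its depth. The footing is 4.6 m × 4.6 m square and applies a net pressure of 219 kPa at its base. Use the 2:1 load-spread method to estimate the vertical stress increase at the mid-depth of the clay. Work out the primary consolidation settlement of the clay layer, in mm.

S_c ≈ 55.4 mm

Mid-depth of clay below the ground surface: z = 1.9 + 7.7/2 = 5.75 m.
Total vertical stress at mid-clay: σ_v = 19.6×1.9 + 16.2×3.85 = 99.61 kPa.
Pore pressure: u = 9.81×(5.75 − 1.4) = 42.673 kPa.
Initial effective stress: σ'_0 = σ_v − u = 99.61 − 42.673 = 56.937 kPa.
Stress increase at mid-clay by the 2:1 spreading method:
Δσ = qBL/((B+z)(L+z)) = 219×4.6×4.6/((4.6+5.75)(4.6+5.75)) = 43.259 kPa
Final effective stress: σ'_f = 56.937 + 43.259 = 100.2 kPa.
σ'_f = 100.2 ≤ σ'_p = 139 kPa, so the clay remains overconsolidated and only the recompression index applies:
S_c = C_r·H/(1+e₀)·log₁₀(σ'_f/σ'_0) = 0.056×7.7/1.91×log₁₀(100.2/56.937)
    = 0.22576 × 0.24547 = 0.05542 m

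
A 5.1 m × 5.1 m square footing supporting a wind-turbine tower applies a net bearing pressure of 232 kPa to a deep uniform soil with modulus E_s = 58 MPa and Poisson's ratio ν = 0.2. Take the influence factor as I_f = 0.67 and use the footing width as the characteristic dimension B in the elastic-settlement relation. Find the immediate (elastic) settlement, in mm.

S_e ≈ 13.1 mm

Immediate (elastic) settlement: S_e = q·B·(1−ν²)/E_s · I_f.
E_s = 58 MPa = 58000 kPa.
S_e = 232 × 5.1 × (1 − 0.2²) / 58000 × 0.67
    = 232 × 5.1 × 0.96 / 58000 × 0.67
    = 0.01312 m = 13.12 mm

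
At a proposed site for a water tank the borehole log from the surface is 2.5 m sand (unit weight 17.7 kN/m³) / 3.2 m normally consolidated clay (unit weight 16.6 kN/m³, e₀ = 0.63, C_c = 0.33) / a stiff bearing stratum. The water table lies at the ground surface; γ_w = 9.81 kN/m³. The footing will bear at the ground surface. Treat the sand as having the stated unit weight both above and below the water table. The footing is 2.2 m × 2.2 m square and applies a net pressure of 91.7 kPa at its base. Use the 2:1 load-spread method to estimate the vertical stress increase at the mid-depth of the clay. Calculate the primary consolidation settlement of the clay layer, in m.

S_c ≈ 0.0877 m

Mid-depth of clay below the ground surface: z = 2.5 + 3.2/2 = 4.1 m.
Total vertical stress at mid-clay: σ_v = 17.7×2.5 + 16.6×1.6 = 70.81 kPa.
Pore pressure: u = 9.81×(4.1 − 0) = 40.221 kPa.
Initial effective stress: σ'_0 = σ_v − u = 70.81 − 40.221 = 30.589 kPa.
Stress increase at mid-clay by the 2:1 spreading method:
Δσ = qBL/((B+z)(L+z)) = 91.7×2.2×2.2/((2.2+4.1)(2.2+4.1)) = 11.182 kPa
Final effective stress: σ'_f = σ'_0 + Δσ = 30.589 + 11.182 = 41.771 kPa.
Normally consolidated clay, so the full stress increment lies on the virgin compression line:
S_c = C_c·H/(1+e₀)·log₁₀(σ'_f/σ'_0) = 0.33×3.2/(1+0.63)×log₁₀(41.771/30.589)
    = 0.64785 × 0.13531 = 0.08766 m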